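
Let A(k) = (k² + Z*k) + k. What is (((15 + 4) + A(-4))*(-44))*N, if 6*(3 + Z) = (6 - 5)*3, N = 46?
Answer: -82984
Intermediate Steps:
Z = -5/2 (Z = -3 + ((6 - 5)*3)/6 = -3 + (1*3)/6 = -3 + (⅙)*3 = -3 + ½ = -5/2 ≈ -2.5000)
A(k) = k² - 3*k/2 (A(k) = (k² - 5*k/2) + k = k² - 3*k/2)
(((15 + 4) + A(-4))*(-44))*N = (((15 + 4) + (½)*(-4)*(-3 + 2*(-4)))*(-44))*46 = ((19 + (½)*(-4)*(-3 - 8))*(-44))*46 = ((19 + (½)*(-4)*(-11))*(-44))*46 = ((19 + 22)*(-44))*46 = (41*(-44))*46 = -1804*46 = -82984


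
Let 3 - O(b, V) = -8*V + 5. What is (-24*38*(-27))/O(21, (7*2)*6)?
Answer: 12312/335 ≈ 36.752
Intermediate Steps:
O(b, V) = -2 + 8*V (O(b, V) = 3 - (-8*V + 5) = 3 - (5 - 8*V) = 3 + (-5 + 8*V) = -2 + 8*V)
(-24*38*(-27))/O(21, (7*2)*6) = (-24*38*(-27))/(-2 + 8*((7*2)*6)) = (-912*(-27))/(-2 + 8*(14*6)) = 24624/(-2 + 8*84) = 24624/(-2 + 672) = 24624/670 = 24624*(1/670) = 12312/335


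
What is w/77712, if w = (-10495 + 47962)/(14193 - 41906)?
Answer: -12489/717877552 ≈ -1.7397e-5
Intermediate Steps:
w = -37467/27713 (w = 37467/(-27713) = 37467*(-1/27713) = -37467/27713 ≈ -1.3520)
w/77712 = -37467/27713/77712 = -37467/27713*1/77712 = -12489/717877552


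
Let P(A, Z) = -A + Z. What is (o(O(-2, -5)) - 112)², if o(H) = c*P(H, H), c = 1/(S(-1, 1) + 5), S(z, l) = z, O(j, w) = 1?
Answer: 12544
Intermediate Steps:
P(A, Z) = Z - A
c = ¼ (c = 1/(-1 + 5) = 1/4 = ¼ ≈ 0.25000)
o(H) = 0 (o(H) = (H - H)/4 = (¼)*0 = 0)
(o(O(-2, -5)) - 112)² = (0 - 112)² = (-112)² = 12544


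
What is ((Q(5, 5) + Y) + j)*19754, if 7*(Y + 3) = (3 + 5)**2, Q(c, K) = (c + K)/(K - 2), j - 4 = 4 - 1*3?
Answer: 857888/3 ≈ 2.8596e+5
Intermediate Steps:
j = 5 (j = 4 + (4 - 1*3) = 4 + (4 - 3) = 4 + 1 = 5)
Q(c, K) = (K + c)/(-2 + K)
Y = 43/7 (Y = -3 + (3 + 5)**2/7 = -3 + (1/7)*8**2 = -3 + (1/7)*64 = -3 + 64/7 = 43/7 ≈ 6.1429)
((Q(5, 5) + Y) + j)*19754 = (((5 + 5)/(-2 + 5) + 43/7) + 5)*19754 = ((10/3 + 43/7) + 5)*19754 = (199/21 + 5)*19754 = (304/21)*19754 = 857888/3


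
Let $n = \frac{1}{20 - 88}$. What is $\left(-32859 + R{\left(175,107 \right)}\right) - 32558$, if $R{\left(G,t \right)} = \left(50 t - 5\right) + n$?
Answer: $- \frac{4084897}{68} \approx -60072.0$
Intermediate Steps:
$n = - \frac{1}{68}$ ($n = \frac{1}{-68} = - \frac{1}{68} \approx -0.014706$)
$R{\left(G,t \right)} = - \frac{341}{68} + 50 t$ ($R{\left(G,t \right)} = \left(50 t - 5\right) - \frac{1}{68} = \left(-5 + 50 t\right) - \frac{1}{68} = - \frac{341}{68} + 50 t$)
$\left(-32859 + R{\left(175,107 \right)}\right) - 32558 = \left(-32859 + \left(- \frac{341}{68} + 50 \cdot 107\right)\right) - 32558 = \left(-32859 + \left(- \frac{341}{68} + 5350\right)\right) - 32558 = \left(-32859 + \frac{363459}{68}\right) - 32558 = - \frac{1870953}{68} - 32558 = - \frac{4084897}{68}$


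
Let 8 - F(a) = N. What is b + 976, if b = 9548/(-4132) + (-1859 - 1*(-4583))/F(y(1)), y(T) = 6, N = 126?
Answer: 57936493/60947 ≈ 950.60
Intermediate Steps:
F(a) = -118 (F(a) = 8 - 1*126 = 8 - 126 = -118)
b = -1547779/60947 (b = 9548/(-4132) + (-1859 - 1*(-4583))/(-118) = 9548*(-1/4132) + (-1859 + 4583)*(-1/118) = -2387/1033 + 2724*(-1/118) = -2387/1033 - 1362/59 = -1547779/60947 ≈ -25.395)
b + 976 = -1547779/60947 + 976 = 57936493/60947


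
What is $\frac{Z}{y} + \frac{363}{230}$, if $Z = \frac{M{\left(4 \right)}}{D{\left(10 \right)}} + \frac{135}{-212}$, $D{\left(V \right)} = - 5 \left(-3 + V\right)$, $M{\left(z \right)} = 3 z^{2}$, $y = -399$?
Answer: $\frac{35937259}{22697780} \approx 1.5833$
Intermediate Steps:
$D{\left(V \right)} = 15 - 5 V$
$Z = - \frac{14901}{7420}$ ($Z = \frac{3 \cdot 4^{2}}{15 - 50} + \frac{135}{-212} = \frac{3 \cdot 16}{15 - 50} + 135 \left(- \frac{1}{212}\right) = \frac{48}{-35} - \frac{135}{212} = 48 \left(- \frac{1}{35}\right) - \frac{135}{212} = - \frac{48}{35} - \frac{135}{212} = - \frac{14901}{7420} \approx -2.0082$)
$\frac{Z}{y} + \frac{363}{230} = - \frac{14901}{7420 \left(-399\right)} + \frac{363}{230} = \left(- \frac{14901}{7420}\right) \left(- \frac{1}{399}\right) + 363 \cdot \frac{1}{230} = \frac{4967}{986860} + \frac{363}{230} = \frac{35937259}{22697780}$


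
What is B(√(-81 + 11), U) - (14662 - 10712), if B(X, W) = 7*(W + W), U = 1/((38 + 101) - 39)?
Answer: -197493/50 ≈ -3949.9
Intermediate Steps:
U = 1/100 (U = 1/(139 - 39) = 1/100 ≈ 0.010000)
B(X, W) = 14*W (B(X, W) = 7*(2*W) = 14*W)
B(√(-81 + 11), U) - (14662 - 10712) = 14*(1/100) - (14662 - 10712) = 7/50 - 1*3950 = 7/50 - 3950 = -197493/50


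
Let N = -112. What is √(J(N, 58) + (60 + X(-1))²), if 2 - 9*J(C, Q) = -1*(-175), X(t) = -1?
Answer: 2*√7789/3 ≈ 58.837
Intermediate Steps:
J(C, Q) = -173/9 (J(C, Q) = 2/9 - (-1)*(-175)/9 = 2/9 - ⅑*175 = 2/9 - 175/9 = -173/9)
√(J(N, 58) + (60 + X(-1))²) = √(-173/9 + (60 - 1)²) = √(-173/9 + 59²) = √(-173/9 + 3481) = √(31156/9) = 2*√7789/3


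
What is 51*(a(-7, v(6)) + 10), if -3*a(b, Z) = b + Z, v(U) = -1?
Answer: 646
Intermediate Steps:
a(b, Z) = -Z/3 - b/3 (a(b, Z) = -(b + Z)/3 = -(Z + b)/3 = -Z/3 - b/3)
51*(a(-7, v(6)) + 10) = 51*((-1/3*(-1) - 1/3*(-7)) + 10) = 51*((1/3 + 7/3) + 10) = 51*(8/3 + 10) = 51*(38/3) = 646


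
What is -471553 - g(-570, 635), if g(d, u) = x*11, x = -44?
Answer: -471069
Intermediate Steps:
g(d, u) = -484 (g(d, u) = -44*11 = -484)
-471553 - g(-570, 635) = -471553 - 1*(-484) = -471553 + 484 = -471069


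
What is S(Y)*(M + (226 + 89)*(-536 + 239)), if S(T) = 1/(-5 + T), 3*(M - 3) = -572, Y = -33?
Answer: 140614/57 ≈ 2466.9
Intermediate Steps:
M = -563/3 (M = 3 + (⅓)*(-572) = 3 - 572/3 = -563/3 ≈ -187.67)
S(Y)*(M + (226 + 89)*(-536 + 239)) = (-563/3 + (226 + 89)*(-536 + 239))/(-5 - 33) = (-563/3 + 315*(-297))/(-38) = -(-563/3 - 93555)/38 = -1/38*(-281228/3) = 140614/57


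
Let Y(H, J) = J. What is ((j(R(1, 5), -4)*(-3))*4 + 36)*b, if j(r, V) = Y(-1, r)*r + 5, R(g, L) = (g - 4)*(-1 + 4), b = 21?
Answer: -20916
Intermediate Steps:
R(g, L) = -12 + 3*g (R(g, L) = (-4 + g)*3 = -12 + 3*g)
j(r, V) = 5 + r² (j(r, V) = r*r + 5 = r² + 5 = 5 + r²)
((j(R(1, 5), -4)*(-3))*4 + 36)*b = (((5 + (-12 + 3*1)²)*(-3))*4 + 36)*21 = (((5 + (-12 + 3)²)*(-3))*4 + 36)*21 = (((5 + (-9)²)*(-3))*4 + 36)*21 = (((5 + 81)*(-3))*4 + 36)*21 = ((86*(-3))*4 + 36)*21 = (-258*4 + 36)*21 = (-1032 + 36)*21 = -996*21 = -20916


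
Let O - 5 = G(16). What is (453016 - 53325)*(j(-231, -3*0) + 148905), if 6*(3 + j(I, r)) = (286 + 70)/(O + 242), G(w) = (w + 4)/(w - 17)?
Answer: 40529642646040/681 ≈ 5.9515e+10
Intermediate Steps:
G(w) = (4 + w)/(-17 + w)
O = -15 (O = 5 + (4 + 16)/(-17 + 16) = 5 + 20/(-1) = 5 - 1*20 = 5 - 20 = -15)
j(I, r) = -1865/681 (j(I, r) = -3 + ((286 + 70)/(-15 + 242))/6 = -3 + (356/227)/6 = -3 + (356*(1/227))/6 = -3 + (⅙)*(356/227) = -3 + 178/681 = -1865/681)
(453016 - 53325)*(j(-231, -3*0) + 148905) = (453016 - 53325)*(-1865/681 + 148905) = 399691*(101402440/681) = 40529642646040/681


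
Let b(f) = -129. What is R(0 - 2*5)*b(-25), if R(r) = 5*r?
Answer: 6450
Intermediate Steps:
R(0 - 2*5)*b(-25) = (5*(0 - 2*5))*(-129) = (5*(0 - 10))*(-129) = (5*(-10))*(-129) = -50*(-129) = 6450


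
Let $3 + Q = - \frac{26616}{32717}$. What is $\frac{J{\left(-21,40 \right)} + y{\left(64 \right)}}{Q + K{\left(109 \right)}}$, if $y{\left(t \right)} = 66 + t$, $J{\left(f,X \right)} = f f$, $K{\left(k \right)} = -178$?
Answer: $- \frac{18681407}{5948393} \approx -3.1406$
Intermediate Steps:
$J{\left(f,X \right)} = f^{2}$
$Q = - \frac{124767}{32717}$ ($Q = -3 - \frac{26616}{32717} = - \frac{124767}{32717} \approx -3.8135$)
$\frac{J{\left(-21,40 \right)} + y{\left(64 \right)}}{Q + K{\left(109 \right)}} = \frac{\left(-21\right)^{2} + \left(66 + 64\right)}{- \frac{124767}{32717} - 178} = \frac{441 + 130}{- \frac{5948393}{32717}} = 571 \left(- \frac{32717}{5948393}\right) = - \frac{18681407}{5948393}$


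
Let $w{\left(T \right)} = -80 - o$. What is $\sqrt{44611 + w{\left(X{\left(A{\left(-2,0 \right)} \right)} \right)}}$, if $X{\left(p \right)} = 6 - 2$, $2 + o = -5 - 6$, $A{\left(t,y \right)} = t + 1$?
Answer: $16 \sqrt{174} \approx 211.05$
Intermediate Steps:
$A{\left(t,y \right)} = 1 + t$
$o = -13$ ($o = -2 - 11 = -13$)
$X{\left(p \right)} = 4$
$w{\left(T \right)} = -67$ ($w{\left(T \right)} = -80 - -13 = -80 + 13 = -67$)
$\sqrt{44611 + w{\left(X{\left(A{\left(-2,0 \right)} \right)} \right)}} = \sqrt{44611 - 67} = \sqrt{44544} = 16 \sqrt{174}$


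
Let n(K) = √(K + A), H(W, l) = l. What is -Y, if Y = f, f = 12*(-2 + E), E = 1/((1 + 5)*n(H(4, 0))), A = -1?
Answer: 24 + 2*I ≈ 24.0 + 2.0*I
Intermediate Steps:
n(K) = √(-1 + K) (n(K) = √(K - 1) = √(-1 + K))
E = -I/6 (E = 1/((1 + 5)*(√(-1 + 0))) = 1/(6*(√(-1))) = 1/(6*I) = (-I)/6 = -I/6 ≈ -0.16667*I)
f = -24 - 2*I (f = 12*(-2 - I/6) = -24 - 2*I ≈ -24.0 - 2.0*I)
Y = -24 - 2*I ≈ -24.0 - 2.0*I
-Y = -(-24 - 2*I) = 24 + 2*I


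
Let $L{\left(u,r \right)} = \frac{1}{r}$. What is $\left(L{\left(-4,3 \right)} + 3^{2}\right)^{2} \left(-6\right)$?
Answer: $- \frac{1568}{3} \approx -522.67$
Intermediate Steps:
$\left(L{\left(-4,3 \right)} + 3^{2}\right)^{2} \left(-6\right) = \left(\frac{1}{3} + 3^{2}\right)^{2} \left(-6\right) = \left(\frac{1}{3} + 9\right)^{2} \left(-6\right) = \left(\frac{28}{3}\right)^{2} \left(-6\right) = \frac{784}{9} \left(-6\right) = - \frac{1568}{3}$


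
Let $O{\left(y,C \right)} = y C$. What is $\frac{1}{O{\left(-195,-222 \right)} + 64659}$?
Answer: $\frac{1}{107949} \approx 9.2636 \cdot 10^{-6}$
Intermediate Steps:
$O{\left(y,C \right)} = C y$
$\frac{1}{O{\left(-195,-222 \right)} + 64659} = \frac{1}{\left(-222\right) \left(-195\right) + 64659} = \frac{1}{43290 + 64659} = \frac{1}{107949}$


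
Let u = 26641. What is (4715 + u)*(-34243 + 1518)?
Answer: -1026125100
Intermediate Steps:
(4715 + u)*(-34243 + 1518) = (4715 + 26641)*(-34243 + 1518) = 31356*(-32725) = -1026125100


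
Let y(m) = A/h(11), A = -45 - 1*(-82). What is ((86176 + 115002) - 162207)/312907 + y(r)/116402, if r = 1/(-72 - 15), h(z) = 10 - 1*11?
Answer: 122289859/984405422 ≈ 0.12423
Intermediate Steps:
h(z) = -1 (h(z) = 10 - 11 = -1)
A = 37 (A = -45 + 82 = 37)
r = -1/87 (r = 1/(-87) = -1/87 ≈ -0.011494)
y(m) = -37 (y(m) = 37/(-1) = 37*(-1) = -37)
((86176 + 115002) - 162207)/312907 + y(r)/116402 = ((86176 + 115002) - 162207)/312907 - 37/116402 = (201178 - 162207)*(1/312907) - 37*1/116402 = 38971*(1/312907) - 1/3146 = 38971/312907 - 1/3146 = 122289859/984405422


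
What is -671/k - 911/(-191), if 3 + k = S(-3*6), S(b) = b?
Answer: 147292/4011 ≈ 36.722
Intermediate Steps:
k = -21 (k = -3 - 3*6 = -3 - 18 = -21)
-671/k - 911/(-191) = -671/(-21) - 911/(-191) = -671*(-1/21) - 911*(-1/191) = 671/21 + 911/191 = 147292/4011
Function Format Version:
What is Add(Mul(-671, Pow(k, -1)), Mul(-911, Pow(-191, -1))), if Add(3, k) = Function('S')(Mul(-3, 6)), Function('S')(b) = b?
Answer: Rational(147292, 4011) ≈ 36.722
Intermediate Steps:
k = -21 (k = Add(-3, Mul(-3, 6)) = Add(-3, -18) = -21)
Add(Mul(-671, Pow(k, -1)), Mul(-911, Pow(-191, -1))) = Add(Mul(-671, Pow(-21, -1)), Mul(-911, Pow(-191, -1))) = Add(Mul(-671, Rational(-1, 21)), Mul(-911, Rational(-1, 191))) = Add(Rational(671, 21), Rational(911, 191)) = Rational(147292, 4011)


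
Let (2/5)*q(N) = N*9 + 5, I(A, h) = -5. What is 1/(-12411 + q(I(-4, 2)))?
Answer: -1/12511 ≈ -7.9930e-5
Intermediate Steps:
q(N) = 25/2 + 45*N/2 (q(N) = 5*(N*9 + 5)/2 = 5*(9*N + 5)/2 = 5*(5 + 9*N)/2 = 25/2 + 45*N/2)
1/(-12411 + q(I(-4, 2))) = 1/(-12411 + (25/2 + (45/2)*(-5))) = 1/(-12411 + (25/2 - 225/2)) = 1/(-12411 - 100) = 1/(-12511) = -1/12511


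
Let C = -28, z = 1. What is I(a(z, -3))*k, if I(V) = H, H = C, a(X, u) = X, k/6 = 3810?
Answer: -640080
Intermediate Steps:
k = 22860 (k = 6*3810 = 22860)
H = -28
I(V) = -28
I(a(z, -3))*k = -28*22860 = -640080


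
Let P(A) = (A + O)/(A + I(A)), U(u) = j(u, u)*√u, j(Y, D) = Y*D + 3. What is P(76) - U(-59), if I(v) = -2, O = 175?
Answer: 251/74 - 3484*I*√59 ≈ 3.3919 - 26761.0*I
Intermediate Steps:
j(Y, D) = 3 + D*Y (j(Y, D) = D*Y + 3 = 3 + D*Y)
U(u) = √u*(3 + u²) (U(u) = (3 + u*u)*√u = (3 + u²)*√u = √u*(3 + u²))
P(A) = (175 + A)/(-2 + A) (P(A) = (A + 175)/(A - 2) = (175 + A)/(-2 + A))
P(76) - U(-59) = (175 + 76)/(-2 + 76) - √(-59)*(3 + (-59)²) = 251/74 - I*√59*(3 + 3481) = (1/74)*251 - I*√59*3484 = 251/74 - 3484*I*√59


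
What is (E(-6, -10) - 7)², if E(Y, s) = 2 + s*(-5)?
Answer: 2025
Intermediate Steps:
E(Y, s) = 2 - 5*s
(E(-6, -10) - 7)² = ((2 - 5*(-10)) - 7)² = ((2 + 50) - 7)² = (52 - 7)² = 45² = 2025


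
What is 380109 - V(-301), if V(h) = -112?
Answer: 380221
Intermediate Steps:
380109 - V(-301) = 380109 - 1*(-112) = 380109 + 112 = 380221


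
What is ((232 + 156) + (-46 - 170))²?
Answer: 29584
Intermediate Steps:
((232 + 156) + (-46 - 170))² = (388 - 216)² = 172² = 29584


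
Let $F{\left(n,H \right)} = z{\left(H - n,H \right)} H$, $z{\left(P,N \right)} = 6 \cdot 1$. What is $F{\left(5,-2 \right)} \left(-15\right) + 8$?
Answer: $188$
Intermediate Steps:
$z{\left(P,N \right)} = 6$
$F{\left(n,H \right)} = 6 H$
$F{\left(5,-2 \right)} \left(-15\right) + 8 = 6 \left(-2\right) \left(-15\right) + 8 = \left(-12\right) \left(-15\right) + 8 = 180 + 8 = 188$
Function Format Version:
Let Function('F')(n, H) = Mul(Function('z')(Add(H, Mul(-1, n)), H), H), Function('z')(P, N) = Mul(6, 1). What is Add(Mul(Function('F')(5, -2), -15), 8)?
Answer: 188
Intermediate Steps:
Function('z')(P, N) = 6
Function('F')(n, H) = Mul(6, H)
Add(Mul(Function('F')(5, -2), -15), 8) = Add(Mul(Mul(6, -2), -15), 8) = Add(Mul(-12, -15), 8) = Add(180, 8) = 188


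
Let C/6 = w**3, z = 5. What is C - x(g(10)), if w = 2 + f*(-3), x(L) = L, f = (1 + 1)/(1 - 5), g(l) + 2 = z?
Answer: 1017/4 ≈ 254.25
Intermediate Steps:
g(l) = 3 (g(l) = -2 + 5 = 3)
f = -1/2 (f = 2/(-4) = 2*(-1/4) = -1/2 ≈ -0.50000)
w = 7/2 (w = 2 - 1/2*(-3) = 2 + 3/2 = 7/2 ≈ 3.5000)
C = 1029/4 (C = 6*(7/2)**3 = 6*(343/8) = 1029/4 ≈ 257.25)
C - x(g(10)) = 1029/4 - 1*3 = 1029/4 - 3 = 1017/4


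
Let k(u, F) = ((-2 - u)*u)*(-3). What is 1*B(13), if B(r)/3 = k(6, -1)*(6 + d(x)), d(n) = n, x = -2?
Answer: 1728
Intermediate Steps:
k(u, F) = -3*u*(-2 - u) (k(u, F) = (u*(-2 - u))*(-3) = -3*u*(-2 - u))
B(r) = 1728 (B(r) = 3*((3*6*(2 + 6))*(6 - 2)) = 3*((3*6*8)*4) = 3*(144*4) = 3*576 = 1728)
1*B(13) = 1*1728 = 1728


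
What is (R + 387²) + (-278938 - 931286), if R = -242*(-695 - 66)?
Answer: -876293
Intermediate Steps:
R = 184162 (R = -242*(-761) = 184162)
(R + 387²) + (-278938 - 931286) = (184162 + 387²) + (-278938 - 931286) = (184162 + 149769) - 1210224 = 333931 - 1210224 = -876293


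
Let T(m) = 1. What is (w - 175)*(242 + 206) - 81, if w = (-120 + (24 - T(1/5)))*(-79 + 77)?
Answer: 8431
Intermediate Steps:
w = 194 (w = (-120 + (24 - 1*1))*(-79 + 77) = (-120 + (24 - 1))*(-2) = (-120 + 23)*(-2) = -97*(-2) = 194)
(w - 175)*(242 + 206) - 81 = (194 - 175)*(242 + 206) - 81 = 19*448 - 81 = 8512 - 81 = 8431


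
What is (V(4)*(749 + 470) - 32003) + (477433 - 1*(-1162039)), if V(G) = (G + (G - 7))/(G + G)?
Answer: 12860971/8 ≈ 1.6076e+6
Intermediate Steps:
V(G) = (-7 + 2*G)/(2*G) (V(G) = (G + (-7 + G))/((2*G)) = (-7 + 2*G)*(1/(2*G)) = (-7 + 2*G)/(2*G))
(V(4)*(749 + 470) - 32003) + (477433 - 1*(-1162039)) = (((-7/2 + 4)/4)*(749 + 470) - 32003) + (477433 - 1*(-1162039)) = (((¼)*(½))*1219 - 32003) + (477433 + 1162039) = ((⅛)*1219 - 32003) + 1639472 = (1219/8 - 32003) + 1639472 = -254805/8 + 1639472 = 12860971/8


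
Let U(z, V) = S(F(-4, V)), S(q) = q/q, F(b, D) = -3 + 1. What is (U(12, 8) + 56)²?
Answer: 3249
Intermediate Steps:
F(b, D) = -2
S(q) = 1
U(z, V) = 1
(U(12, 8) + 56)² = (1 + 56)² = 57² = 3249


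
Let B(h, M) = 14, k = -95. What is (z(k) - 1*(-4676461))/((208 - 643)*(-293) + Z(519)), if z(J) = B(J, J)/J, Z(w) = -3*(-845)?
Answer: 148087927/4116350 ≈ 35.976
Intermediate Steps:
Z(w) = 2535
z(J) = 14/J
(z(k) - 1*(-4676461))/((208 - 643)*(-293) + Z(519)) = (14/(-95) - 1*(-4676461))/((208 - 643)*(-293) + 2535) = (14*(-1/95) + 4676461)/(-435*(-293) + 2535) = (-14/95 + 4676461)/(127455 + 2535) = (444263781/95)/129990 = (444263781/95)*(1/129990) = 148087927/4116350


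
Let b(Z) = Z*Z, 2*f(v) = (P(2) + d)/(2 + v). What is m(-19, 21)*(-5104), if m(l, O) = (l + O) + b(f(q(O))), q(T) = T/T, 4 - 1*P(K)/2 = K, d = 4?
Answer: -173536/9 ≈ -19282.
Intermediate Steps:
P(K) = 8 - 2*K
q(T) = 1
f(v) = 4/(2 + v) (f(v) = (((8 - 2*2) + 4)/(2 + v))/2 = (((8 - 4) + 4)/(2 + v))/2 = ((4 + 4)/(2 + v))/2 = (8/(2 + v))/2 = 4/(2 + v))
b(Z) = Z²
m(l, O) = 16/9 + O + l (m(l, O) = (l + O) + (4/(2 + 1))² = (O + l) + (4/3)² = (O + l) + 16/9 = 16/9 + O + l)
m(-19, 21)*(-5104) = (16/9 + 21 - 19)*(-5104) = (34/9)*(-5104) = -173536/9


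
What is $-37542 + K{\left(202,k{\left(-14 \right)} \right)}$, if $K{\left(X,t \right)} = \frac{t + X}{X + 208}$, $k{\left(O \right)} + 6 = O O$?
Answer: $- \frac{7695914}{205} \approx -37541.0$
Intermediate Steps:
$k{\left(O \right)} = -6 + O^{2}$ ($k{\left(O \right)} = -6 + O O = -6 + O^{2}$)
$K{\left(X,t \right)} = \frac{X + t}{208 + X}$
$-37542 + K{\left(202,k{\left(-14 \right)} \right)} = -37542 + \frac{202 - \left(6 - \left(-14\right)^{2}\right)}{208 + 202} = -37542 + \frac{202 + \left(-6 + 196\right)}{410} = -37542 + \frac{202 + 190}{410} = -37542 + \frac{1}{410} \cdot 392 = -37542 + \frac{196}{205} = - \frac{7695914}{205}$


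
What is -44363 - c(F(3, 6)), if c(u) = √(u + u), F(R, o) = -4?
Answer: -44363 - 2*I*√2 ≈ -44363.0 - 2.8284*I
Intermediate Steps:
c(u) = √2*√u (c(u) = √(2*u) = √2*√u)
-44363 - c(F(3, 6)) = -44363 - √2*√(-4) = -44363 - √2*2*I = -44363 - 2*I*√2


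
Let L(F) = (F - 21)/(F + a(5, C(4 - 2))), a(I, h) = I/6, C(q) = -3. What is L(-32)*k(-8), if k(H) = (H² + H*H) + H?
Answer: 38160/187 ≈ 204.06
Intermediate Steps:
a(I, h) = I/6 (a(I, h) = I*(⅙) = I/6)
k(H) = H + 2*H² (k(H) = (H² + H²) + H = 2*H² + H = H + 2*H²)
L(F) = (-21 + F)/(⅚ + F) (L(F) = (F - 21)/(F + (⅙)*5) = (-21 + F)/(F + ⅚) = (-21 + F)/(⅚ + F))
L(-32)*k(-8) = (6*(-21 - 32)/(5 + 6*(-32)))*(-8*(1 + 2*(-8))) = (6*(-53)/(5 - 192))*(-8*(1 - 16)) = (6*(-53)/(-187))*(-8*(-15)) = (6*(-1/187)*(-53))*120 = (318/187)*120 = 38160/187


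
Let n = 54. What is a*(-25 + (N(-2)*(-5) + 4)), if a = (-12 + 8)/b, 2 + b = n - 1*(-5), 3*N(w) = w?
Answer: 212/171 ≈ 1.2398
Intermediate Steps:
N(w) = w/3
b = 57 (b = -2 + (54 - 1*(-5)) = -2 + (54 + 5) = -2 + 59 = 57)
a = -4/57 (a = (-12 + 8)/57 = -4*1/57 = -4/57 ≈ -0.070175)
a*(-25 + (N(-2)*(-5) + 4)) = -4*(-25 + (((⅓)*(-2))*(-5) + 4))/57 = -4*(-25 + (-⅔*(-5) + 4))/57 = -4*(-25 + (10/3 + 4))/57 = -4*(-25 + 22/3)/57 = -4/57*(-53/3) = 212/171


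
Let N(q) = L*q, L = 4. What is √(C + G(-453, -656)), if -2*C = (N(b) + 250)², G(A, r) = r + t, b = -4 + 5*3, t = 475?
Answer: I*√43399 ≈ 208.32*I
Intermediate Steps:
b = 11 (b = -4 + 15 = 11)
G(A, r) = 475 + r (G(A, r) = r + 475 = 475 + r)
N(q) = 4*q
C = -43218 (C = -(4*11 + 250)²/2 = -(44 + 250)²/2 = -½*294² = -½*86436 = -43218)
√(C + G(-453, -656)) = √(-43218 + (475 - 656)) = √(-43218 - 181) = √(-43399) = I*√43399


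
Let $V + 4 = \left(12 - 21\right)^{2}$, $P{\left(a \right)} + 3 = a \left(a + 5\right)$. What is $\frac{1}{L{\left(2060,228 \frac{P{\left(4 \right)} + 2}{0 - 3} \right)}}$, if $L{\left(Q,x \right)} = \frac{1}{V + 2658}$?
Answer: $2735$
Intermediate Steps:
$P{\left(a \right)} = -3 + a \left(5 + a\right)$ ($P{\left(a \right)} = -3 + a \left(a + 5\right) = -3 + a \left(5 + a\right)$)
$V = 77$ ($V = -4 + \left(12 - 21\right)^{2} = -4 + \left(-9\right)^{2} = -4 + 81 = 77$)
$L{\left(Q,x \right)} = \frac{1}{2735}$ ($L{\left(Q,x \right)} = \frac{1}{77 + 2658} = \frac{1}{2735}$)
$\frac{1}{L{\left(2060,228 \frac{P{\left(4 \right)} + 2}{0 - 3} \right)}} = \frac{1}{\frac{1}{2735}} = 2735$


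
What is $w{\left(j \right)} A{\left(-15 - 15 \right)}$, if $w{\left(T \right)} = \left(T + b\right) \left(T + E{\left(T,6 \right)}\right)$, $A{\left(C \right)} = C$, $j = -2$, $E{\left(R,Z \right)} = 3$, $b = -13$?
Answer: $450$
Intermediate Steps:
$w{\left(T \right)} = \left(-13 + T\right) \left(3 + T\right)$ ($w{\left(T \right)} = \left(T - 13\right) \left(T + 3\right) = \left(-13 + T\right) \left(3 + T\right)$)
$w{\left(j \right)} A{\left(-15 - 15 \right)} = \left(-39 + \left(-2\right)^{2} - -20\right) \left(-15 - 15\right) = \left(-39 + 4 + 20\right) \left(-15 - 15\right) = \left(-15\right) \left(-30\right) = 450$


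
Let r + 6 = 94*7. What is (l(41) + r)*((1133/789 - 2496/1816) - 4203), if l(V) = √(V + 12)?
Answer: -490798793672/179103 - 752758886*√53/179103 ≈ -2.7709e+6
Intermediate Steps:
l(V) = √(12 + V)
r = 652 (r = -6 + 94*7 = -6 + 658 = 652)
(l(41) + r)*((1133/789 - 2496/1816) - 4203) = (√(12 + 41) + 652)*((1133/789 - 2496/1816) - 4203) = (√53 + 652)*((1133*(1/789) - 2496*1/1816) - 4203) = (652 + √53)*((1133/789 - 312/227) - 4203) = (652 + √53)*(11023/179103 - 4203) = (652 + √53)*(-752758886/179103) = -490798793672/179103 - 752758886*√53/179103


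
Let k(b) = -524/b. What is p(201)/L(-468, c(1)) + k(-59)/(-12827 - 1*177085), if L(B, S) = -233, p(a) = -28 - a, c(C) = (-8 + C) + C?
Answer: 641444735/652680066 ≈ 0.98279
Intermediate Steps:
c(C) = -8 + 2*C
p(201)/L(-468, c(1)) + k(-59)/(-12827 - 1*177085) = (-28 - 1*201)/(-233) + (-524/(-59))/(-12827 - 1*177085) = (-28 - 201)*(-1/233) + (-524*(-1/59))/(-12827 - 177085) = -229*(-1/233) + (524/59)/(-189912) = 229/233 + (524/59)*(-1/189912) = 229/233 - 131/2801202 = 641444735/652680066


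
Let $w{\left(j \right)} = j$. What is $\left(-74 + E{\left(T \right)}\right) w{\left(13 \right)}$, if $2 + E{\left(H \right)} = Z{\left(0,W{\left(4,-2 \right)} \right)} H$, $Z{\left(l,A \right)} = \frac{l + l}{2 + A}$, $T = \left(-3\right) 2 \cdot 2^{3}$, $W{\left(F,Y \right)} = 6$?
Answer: $-988$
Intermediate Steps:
$T = -48$ ($T = \left(-6\right) 8 = -48$)
$Z{\left(l,A \right)} = \frac{2 l}{2 + A}$
$E{\left(H \right)} = -2$ ($E{\left(H \right)} = -2 + 2 \cdot 0 \frac{1}{2 + 6} H = -2 + 2 \cdot 0 \cdot \frac{1}{8} H = -2 + 0 H = -2 + 0 = -2$)
$\left(-74 + E{\left(T \right)}\right) w{\left(13 \right)} = \left(-74 - 2\right) 13 = \left(-76\right) 13 = -988$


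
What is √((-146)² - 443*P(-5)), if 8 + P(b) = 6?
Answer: √22202 ≈ 149.00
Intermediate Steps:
P(b) = -2 (P(b) = -8 + 6 = -2)
√((-146)² - 443*P(-5)) = √((-146)² - 443*(-2)) = √(21316 + 886) = √22202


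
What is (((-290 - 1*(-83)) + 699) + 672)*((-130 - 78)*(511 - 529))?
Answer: 4358016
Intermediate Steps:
(((-290 - 1*(-83)) + 699) + 672)*((-130 - 78)*(511 - 529)) = (((-290 + 83) + 699) + 672)*(-208*(-18)) = ((-207 + 699) + 672)*3744 = (492 + 672)*3744 = 1164*3744 = 4358016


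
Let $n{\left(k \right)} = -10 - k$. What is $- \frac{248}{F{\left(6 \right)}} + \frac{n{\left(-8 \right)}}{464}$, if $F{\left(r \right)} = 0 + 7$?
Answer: $- \frac{57543}{1624} \approx -35.433$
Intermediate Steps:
$F{\left(r \right)} = 7$
$- \frac{248}{F{\left(6 \right)}} + \frac{n{\left(-8 \right)}}{464} = - \frac{248}{7} + \frac{-10 - -8}{464} = \left(-248\right) \frac{1}{7} + \left(-10 + 8\right) \frac{1}{464} = - \frac{248}{7} - \frac{1}{232} = - \frac{57543}{1624}$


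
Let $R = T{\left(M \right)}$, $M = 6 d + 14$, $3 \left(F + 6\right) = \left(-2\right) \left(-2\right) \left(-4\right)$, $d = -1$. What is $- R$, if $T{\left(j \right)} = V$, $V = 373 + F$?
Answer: $- \frac{1085}{3} \approx -361.67$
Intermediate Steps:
$F = - \frac{34}{3}$ ($F = -6 + \frac{\left(-2\right) \left(-2\right) \left(-4\right)}{3} = -6 + \frac{4 \left(-4\right)}{3} = -6 + \frac{1}{3} \left(-16\right) = -6 - \frac{16}{3} = - \frac{34}{3} \approx -11.333$)
$M = 8$ ($M = 6 \left(-1\right) + 14 = -6 + 14 = 8$)
$V = \frac{1085}{3}$ ($V = 373 - \frac{34}{3} = \frac{1085}{3} \approx 361.67$)
$T{\left(j \right)} = \frac{1085}{3}$
$R = \frac{1085}{3} \approx 361.67$
$- R = \left(-1\right) \frac{1085}{3} = - \frac{1085}{3}$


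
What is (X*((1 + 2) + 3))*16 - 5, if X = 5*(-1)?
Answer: -485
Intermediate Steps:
X = -5
(X*((1 + 2) + 3))*16 - 5 = -5*((1 + 2) + 3)*16 - 5 = -5*(3 + 3)*16 - 5 = -5*6*16 - 5 = -30*16 - 5 = -480 - 5 = -485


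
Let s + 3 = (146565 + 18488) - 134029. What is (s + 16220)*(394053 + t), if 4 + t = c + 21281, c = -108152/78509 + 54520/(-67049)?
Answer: 103281335284591431882/5263949941 ≈ 1.9620e+10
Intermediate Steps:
c = -11531794128/5263949941 (c = -108152*1/78509 + 54520*(-1/67049) = -108152/78509 - 54520/67049 = -11531794128/5263949941 ≈ -2.1907)
t = 111989531100529/5263949941 (t = -4 + (-11531794128/5263949941 + 21281) = -4 + 112010586900293/5263949941 = 111989531100529/5263949941 ≈ 21275.)
s = 31021 (s = -3 + ((146565 + 18488) - 134029) = -3 + (165053 - 134029) = -3 + 31024 = 31021)
(s + 16220)*(394053 + t) = (31021 + 16220)*(394053 + 111989531100529/5263949941) = 47241*(2186264797201402/5263949941) = 103281335284591431882/5263949941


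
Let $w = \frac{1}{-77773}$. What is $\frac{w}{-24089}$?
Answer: $\frac{1}{1873473797} \approx 5.3377 \cdot 10^{-10}$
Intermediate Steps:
$w = - \frac{1}{77773} \approx -1.2858 \cdot 10^{-5}$
$\frac{w}{-24089} = - \frac{1}{77773 \left(-24089\right)} = \left(- \frac{1}{77773}\right) \left(- \frac{1}{24089}\right) = \frac{1}{1873473797}$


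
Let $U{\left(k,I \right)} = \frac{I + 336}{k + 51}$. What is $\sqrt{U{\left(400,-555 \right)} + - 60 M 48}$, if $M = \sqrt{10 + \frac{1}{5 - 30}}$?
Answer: $\frac{\sqrt{-98769 - 117158976 \sqrt{249}}}{451} \approx 95.339 i$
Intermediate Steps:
$U{\left(k,I \right)} = \frac{336 + I}{51 + k}$
$M = \frac{\sqrt{249}}{5}$ ($M = \sqrt{10 + \frac{1}{-25}} = \sqrt{10 - \frac{1}{25}} = \sqrt{\frac{249}{25}} = \frac{\sqrt{249}}{5} \approx 3.1559$)
$\sqrt{U{\left(400,-555 \right)} + - 60 M 48} = \sqrt{\frac{336 - 555}{51 + 400} + - 60 \frac{\sqrt{249}}{5} \cdot 48} = \sqrt{\frac{1}{451} \left(-219\right) + - 12 \sqrt{249} \cdot 48} = \sqrt{\frac{1}{451} \left(-219\right) - 576 \sqrt{249}} = \sqrt{- \frac{219}{451} - 576 \sqrt{249}}$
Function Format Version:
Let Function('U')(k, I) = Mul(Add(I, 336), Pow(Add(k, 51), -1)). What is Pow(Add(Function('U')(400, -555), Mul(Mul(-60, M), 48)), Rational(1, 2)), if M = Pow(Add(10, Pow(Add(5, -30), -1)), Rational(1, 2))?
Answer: Mul(Rational(1, 451), Pow(Add(-98769, Mul(-117158976, Pow(249, Rational(1, 2)))), Rational(1, 2))) ≈ Mul(95.339, I)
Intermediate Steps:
Function('U')(k, I) = Mul(Pow(Add(51, k), -1), Add(336, I)) (Function('U')(k, I) = Mul(Add(336, I), Pow(Add(51, k), -1)) = Mul(Pow(Add(51, k), -1), Add(336, I)))
M = Mul(Rational(1, 5), Pow(249, Rational(1, 2))) (M = Pow(Add(10, Pow(-25, -1)), Rational(1, 2)) = Pow(Add(10, Rational(-1, 25)), Rational(1, 2)) = Pow(Rational(249, 25), Rational(1, 2)) = Mul(Rational(1, 5), Pow(249, Rational(1, 2))) ≈ 3.1559)
Pow(Add(Function('U')(400, -555), Mul(Mul(-60, M), 48)), Rational(1, 2)) = Pow(Add(Mul(Pow(Add(51, 400), -1), Add(336, -555)), Mul(Mul(-60, Mul(Rational(1, 5), Pow(249, Rational(1, 2)))), 48)), Rational(1, 2)) = Pow(Add(Mul(Pow(451, -1), -219), Mul(Mul(-12, Pow(249, Rational(1, 2))), 48)), Rational(1, 2)) = Pow(Add(Mul(Rational(1, 451), -219), Mul(-576, Pow(249, Rational(1, 2)))), Rational(1, 2)) = Pow(Add(Rational(-219, 451), Mul(-576, Pow(249, Rational(1, 2)))), Rational(1, 2))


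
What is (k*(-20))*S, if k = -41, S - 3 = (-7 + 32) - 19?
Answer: 7380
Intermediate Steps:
S = 9 (S = 3 + ((-7 + 32) - 19) = 3 + (25 - 19) = 3 + 6 = 9)
(k*(-20))*S = -41*(-20)*9 = 820*9 = 7380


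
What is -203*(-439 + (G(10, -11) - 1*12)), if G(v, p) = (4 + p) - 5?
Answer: 93989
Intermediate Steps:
G(v, p) = -1 + p
-203*(-439 + (G(10, -11) - 1*12)) = -203*(-439 + ((-1 - 11) - 1*12)) = -203*(-439 + (-12 - 12)) = -203*(-439 - 24) = -203*(-463) = 93989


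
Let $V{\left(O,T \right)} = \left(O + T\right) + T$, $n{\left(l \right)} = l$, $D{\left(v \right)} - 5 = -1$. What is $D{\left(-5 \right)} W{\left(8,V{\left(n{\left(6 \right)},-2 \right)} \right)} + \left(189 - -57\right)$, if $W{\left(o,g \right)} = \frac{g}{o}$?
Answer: $247$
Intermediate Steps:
$D{\left(v \right)} = 4$ ($D{\left(v \right)} = 5 - 1 = 4$)
$V{\left(O,T \right)} = O + 2 T$
$D{\left(-5 \right)} W{\left(8,V{\left(n{\left(6 \right)},-2 \right)} \right)} + \left(189 - -57\right) = 4 \frac{6 + 2 \left(-2\right)}{8} + \left(189 - -57\right) = 4 \left(6 - 4\right) \frac{1}{8} + \left(189 + 57\right) = 4 \cdot 2 \cdot \frac{1}{8} + 246 = 4 \cdot \frac{1}{4} + 246 = 1 + 246 = 247$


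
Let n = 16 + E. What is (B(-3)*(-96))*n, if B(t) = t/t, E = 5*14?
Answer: -8256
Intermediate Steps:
E = 70
B(t) = 1
n = 86 (n = 16 + 70 = 86)
(B(-3)*(-96))*n = (1*(-96))*86 = -96*86 = -8256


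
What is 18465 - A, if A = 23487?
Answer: -5022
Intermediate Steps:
18465 - A = 18465 - 1*23487 = 18465 - 23487 = -5022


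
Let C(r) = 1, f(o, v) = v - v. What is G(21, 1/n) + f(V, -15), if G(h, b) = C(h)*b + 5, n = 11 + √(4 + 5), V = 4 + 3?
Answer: 71/14 ≈ 5.0714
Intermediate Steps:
V = 7
f(o, v) = 0
n = 14 (n = 11 + √9 = 11 + 3 = 14)
G(h, b) = 5 + b (G(h, b) = 1*b + 5 = b + 5 = 5 + b)
G(21, 1/n) + f(V, -15) = (5 + 1/14) + 0 = 71/14 + 0 = 71/14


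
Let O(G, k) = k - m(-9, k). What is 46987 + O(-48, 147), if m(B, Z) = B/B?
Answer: 47133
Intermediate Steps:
m(B, Z) = 1
O(G, k) = -1 + k (O(G, k) = k - 1*1 = k - 1 = -1 + k)
46987 + O(-48, 147) = 46987 + (-1 + 147) = 46987 + 146 = 47133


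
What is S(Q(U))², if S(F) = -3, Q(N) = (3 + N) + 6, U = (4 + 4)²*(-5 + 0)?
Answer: 9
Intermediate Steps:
U = -320 (U = 8²*(-5) = 64*(-5) = -320)
Q(N) = 9 + N
S(Q(U))² = (-3)² = 9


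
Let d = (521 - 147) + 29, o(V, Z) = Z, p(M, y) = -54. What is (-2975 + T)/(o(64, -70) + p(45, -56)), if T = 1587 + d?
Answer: 985/124 ≈ 7.9436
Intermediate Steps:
d = 403 (d = 374 + 29 = 403)
T = 1990 (T = 1587 + 403 = 1990)
(-2975 + T)/(o(64, -70) + p(45, -56)) = (-2975 + 1990)/(-70 - 54) = -985/(-124) = -985*(-1/124) = 985/124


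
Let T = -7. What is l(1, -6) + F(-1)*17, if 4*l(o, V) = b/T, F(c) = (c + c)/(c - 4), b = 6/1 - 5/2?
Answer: 267/40 ≈ 6.6750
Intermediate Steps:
b = 7/2 (b = 6*1 - 5*½ = 6 - 5/2 = 7/2 ≈ 3.5000)
F(c) = 2*c/(-4 + c) (F(c) = (2*c)/(-4 + c) = 2*c/(-4 + c))
l(o, V) = -⅛ (l(o, V) = ((7/2)/(-7))/4 = ((7/2)*(-⅐))/4 = (¼)*(-½) = -⅛)
l(1, -6) + F(-1)*17 = -⅛ + (2*(-1)/(-4 - 1))*17 = -⅛ + (2*(-1)/(-5))*17 = -⅛ + (2*(-1)*(-⅕))*17 = -⅛ + (⅖)*17 = -⅛ + 34/5 = 267/40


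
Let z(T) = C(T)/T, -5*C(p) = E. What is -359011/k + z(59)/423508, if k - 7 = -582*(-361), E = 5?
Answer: -8970598014801/5249987699948 ≈ -1.7087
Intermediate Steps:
C(p) = -1 (C(p) = -1/5*5 = -1)
k = 210109 (k = 7 - 582*(-361) = 7 + 210102 = 210109)
z(T) = -1/T
-359011/k + z(59)/423508 = -359011/210109 - 1/59/423508 = -359011*1/210109 - 1*1/59*(1/423508) = -359011/210109 - 1/59*1/423508 = -359011/210109 - 1/24986972 = -8970598014801/5249987699948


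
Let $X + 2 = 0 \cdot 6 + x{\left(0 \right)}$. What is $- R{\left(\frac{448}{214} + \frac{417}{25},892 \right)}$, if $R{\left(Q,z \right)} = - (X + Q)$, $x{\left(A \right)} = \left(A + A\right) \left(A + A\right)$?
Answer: $\frac{44869}{2675} \approx 16.773$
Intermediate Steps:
$x{\left(A \right)} = 4 A^{2}$ ($x{\left(A \right)} = 2 A 2 A = 4 A^{2}$)
$X = -2$ ($X = -2 + \left(0 \cdot 6 + 4 \cdot 0^{2}\right) = -2 + \left(0 + 4 \cdot 0\right) = -2 + \left(0 + 0\right) = -2 + 0 = -2$)
$R{\left(Q,z \right)} = 2 - Q$ ($R{\left(Q,z \right)} = - (-2 + Q) = 2 - Q$)
$- R{\left(\frac{448}{214} + \frac{417}{25},892 \right)} = - (2 - \left(\frac{448}{214} + \frac{417}{25}\right)) = - (2 - \left(448 \cdot \frac{1}{214} + 417 \cdot \frac{1}{25}\right)) = - (2 - \left(\frac{224}{107} + \frac{417}{25}\right)) = - (2 - \frac{50219}{2675}) = \left(-1\right) \left(- \frac{44869}{2675}\right) = \frac{44869}{2675}$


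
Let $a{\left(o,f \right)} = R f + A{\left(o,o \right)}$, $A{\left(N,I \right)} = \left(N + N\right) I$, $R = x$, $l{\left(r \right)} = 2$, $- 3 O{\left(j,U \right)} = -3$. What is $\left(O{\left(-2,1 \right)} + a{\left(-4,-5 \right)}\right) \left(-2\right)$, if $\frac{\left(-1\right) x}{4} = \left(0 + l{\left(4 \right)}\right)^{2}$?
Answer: $-226$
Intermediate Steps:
$O{\left(j,U \right)} = 1$ ($O{\left(j,U \right)} = \left(- \frac{1}{3}\right) \left(-3\right) = 1$)
$x = -16$ ($x = - 4 \left(0 + 2\right)^{2} = - 4 \cdot 2^{2} = \left(-4\right) 4 = -16$)
$R = -16$
$A{\left(N,I \right)} = 2 I N$ ($A{\left(N,I \right)} = 2 N I = 2 I N$)
$a{\left(o,f \right)} = - 16 f + 2 o^{2}$ ($a{\left(o,f \right)} = - 16 f + 2 o o = - 16 f + 2 o^{2}$)
$\left(O{\left(-2,1 \right)} + a{\left(-4,-5 \right)}\right) \left(-2\right) = \left(1 + \left(\left(-16\right) \left(-5\right) + 2 \left(-4\right)^{2}\right)\right) \left(-2\right) = \left(1 + \left(80 + 2 \cdot 16\right)\right) \left(-2\right) = \left(1 + \left(80 + 32\right)\right) \left(-2\right) = \left(1 + 112\right) \left(-2\right) = 113 \left(-2\right) = -226$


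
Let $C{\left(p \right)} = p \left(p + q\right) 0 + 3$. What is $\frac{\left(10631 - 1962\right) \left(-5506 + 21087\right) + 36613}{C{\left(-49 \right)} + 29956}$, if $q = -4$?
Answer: $\frac{135108302}{29959} \approx 4509.8$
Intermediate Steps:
$C{\left(p \right)} = 3$ ($C{\left(p \right)} = p \left(p - 4\right) 0 + 3 = p \left(-4 + p\right) 0 + 3 = 0 + 3 = 3$)
$\frac{\left(10631 - 1962\right) \left(-5506 + 21087\right) + 36613}{C{\left(-49 \right)} + 29956} = \frac{\left(10631 - 1962\right) \left(-5506 + 21087\right) + 36613}{3 + 29956} = \frac{8669 \cdot 15581 + 36613}{29959} = \left(135071689 + 36613\right) \frac{1}{29959} = 135108302 \cdot \frac{1}{29959} = \frac{135108302}{29959}$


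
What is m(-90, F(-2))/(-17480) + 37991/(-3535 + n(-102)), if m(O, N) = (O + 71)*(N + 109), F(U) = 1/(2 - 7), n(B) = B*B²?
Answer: 50557699/612227225 ≈ 0.082580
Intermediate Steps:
n(B) = B³
F(U) = -⅕ (F(U) = 1/(-5) = -⅕)
m(O, N) = (71 + O)*(109 + N)
m(-90, F(-2))/(-17480) + 37991/(-3535 + n(-102)) = (7739 + 71*(-⅕) + 109*(-90) - ⅕*(-90))/(-17480) + 37991/(-3535 + (-102)³) = (7739 - 71/5 - 9810 + 18)*(-1/17480) + 37991/(-3535 - 1061208) = -10336/5*(-1/17480) + 37991/(-1064743) = 68/575 + 37991*(-1/1064743) = 68/575 - 37991/1064743 = 50557699/612227225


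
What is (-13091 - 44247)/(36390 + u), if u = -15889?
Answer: -57338/20501 ≈ -2.7968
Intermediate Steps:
(-13091 - 44247)/(36390 + u) = (-13091 - 44247)/(36390 - 15889) = -57338/20501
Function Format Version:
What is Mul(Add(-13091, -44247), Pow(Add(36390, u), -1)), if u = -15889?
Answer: Rational(-57338, 20501) ≈ -2.7968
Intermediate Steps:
Mul(Add(-13091, -44247), Pow(Add(36390, u), -1)) = Mul(Add(-13091, -44247), Pow(Add(36390, -15889), -1)) = Mul(-57338, Pow(20501, -1)) = Mul(-57338, Rational(1, 20501)) = Rational(-57338, 20501)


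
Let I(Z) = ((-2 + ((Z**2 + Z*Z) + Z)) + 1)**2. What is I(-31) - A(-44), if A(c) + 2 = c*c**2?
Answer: 3657286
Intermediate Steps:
A(c) = -2 + c**3 (A(c) = -2 + c*c**2 = -2 + c**3)
I(Z) = (-1 + Z + 2*Z**2)**2 (I(Z) = ((-2 + ((Z**2 + Z**2) + Z)) + 1)**2 = ((-2 + (2*Z**2 + Z)) + 1)**2 = ((-2 + (Z + 2*Z**2)) + 1)**2 = ((-2 + Z + 2*Z**2) + 1)**2 = (-1 + Z + 2*Z**2)**2)
I(-31) - A(-44) = (-1 - 31 + 2*(-31)**2)**2 - (-2 + (-44)**3) = (-1 - 31 + 2*961)**2 - (-2 - 85184) = (-1 - 31 + 1922)**2 - 1*(-85186) = 1890**2 + 85186 = 3572100 + 85186 = 3657286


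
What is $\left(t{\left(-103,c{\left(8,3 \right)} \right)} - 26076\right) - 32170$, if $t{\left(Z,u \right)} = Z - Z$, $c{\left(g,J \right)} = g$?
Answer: $-58246$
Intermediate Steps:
$t{\left(Z,u \right)} = 0$
$\left(t{\left(-103,c{\left(8,3 \right)} \right)} - 26076\right) - 32170 = \left(0 - 26076\right) - 32170 = -26076 - 32170 = -58246$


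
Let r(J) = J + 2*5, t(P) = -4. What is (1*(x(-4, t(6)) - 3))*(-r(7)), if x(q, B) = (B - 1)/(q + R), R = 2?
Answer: 17/2 ≈ 8.5000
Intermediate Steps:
x(q, B) = (-1 + B)/(2 + q) (x(q, B) = (B - 1)/(q + 2) = (-1 + B)/(2 + q))
r(J) = 10 + J (r(J) = J + 10 = 10 + J)
(1*(x(-4, t(6)) - 3))*(-r(7)) = (1*((-1 - 4)/(2 - 4) - 3))*(-(10 + 7)) = (1*(-5/(-2) - 3))*(-1*17) = (1*(-½*(-5) - 3))*(-17) = (1*(5/2 - 3))*(-17) = (1*(-½))*(-17) = -½*(-17) = 17/2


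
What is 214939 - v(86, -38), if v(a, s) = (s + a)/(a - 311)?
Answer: 16120441/75 ≈ 2.1494e+5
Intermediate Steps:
v(a, s) = (a + s)/(-311 + a)
214939 - v(86, -38) = 214939 - (86 - 38)/(-311 + 86) = 214939 - 48/(-225) = 214939 - (-1)*48/225 = 214939 - 1*(-16/75) = 214939 + 16/75 = 16120441/75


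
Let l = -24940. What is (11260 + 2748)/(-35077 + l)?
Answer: -14008/60017 ≈ -0.23340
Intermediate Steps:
(11260 + 2748)/(-35077 + l) = (11260 + 2748)/(-35077 - 24940) = 14008/(-60017) = 14008*(-1/60017) = -14008/60017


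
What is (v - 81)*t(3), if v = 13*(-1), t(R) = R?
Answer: -282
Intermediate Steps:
v = -13
(v - 81)*t(3) = (-13 - 81)*3 = -94*3 = -282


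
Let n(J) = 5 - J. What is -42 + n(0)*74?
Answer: 328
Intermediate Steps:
-42 + n(0)*74 = -42 + (5 - 1*0)*74 = -42 + (5 + 0)*74 = -42 + 5*74 = -42 + 370 = 328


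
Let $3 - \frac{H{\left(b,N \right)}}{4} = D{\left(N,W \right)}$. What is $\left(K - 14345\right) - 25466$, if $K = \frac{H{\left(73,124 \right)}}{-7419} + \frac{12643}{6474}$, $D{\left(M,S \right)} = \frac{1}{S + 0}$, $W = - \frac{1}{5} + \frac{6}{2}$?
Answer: $- \frac{4461456359473}{112071414} \approx -39809.0$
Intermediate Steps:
$W = \frac{14}{5}$ ($W = \left(-1\right) \frac{1}{5} + 6 \cdot \frac{1}{2} = - \frac{1}{5} + 3 = \frac{14}{5} \approx 2.8$)
$D{\left(M,S \right)} = \frac{1}{S}$
$H{\left(b,N \right)} = \frac{74}{7}$ ($H{\left(b,N \right)} = 12 - \frac{4}{\frac{14}{5}} = 12 - \frac{10}{7} = \frac{74}{7}$)
$K = \frac{218703281}{112071414}$ ($K = \frac{74}{7 \left(-7419\right)} + \frac{12643}{6474} = \frac{74}{7} \left(- \frac{1}{7419}\right) + 12643 \cdot \frac{1}{6474} = - \frac{74}{51933} + \frac{12643}{6474} = \frac{218703281}{112071414} \approx 1.9515$)
$\left(K - 14345\right) - 25466 = \left(\frac{218703281}{112071414} - 14345\right) - 25466 = - \frac{1607445730549}{112071414} - 25466 = - \frac{4461456359473}{112071414}$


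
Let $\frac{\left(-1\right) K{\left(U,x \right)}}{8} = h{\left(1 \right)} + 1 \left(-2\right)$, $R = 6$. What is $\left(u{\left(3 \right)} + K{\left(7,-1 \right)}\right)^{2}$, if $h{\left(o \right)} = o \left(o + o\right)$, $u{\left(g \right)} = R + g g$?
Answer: $225$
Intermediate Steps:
$u{\left(g \right)} = 6 + g^{2}$ ($u{\left(g \right)} = 6 + g g = 6 + g^{2}$)
$h{\left(o \right)} = 2 o^{2}$ ($h{\left(o \right)} = o 2 o = 2 o^{2}$)
$K{\left(U,x \right)} = 0$ ($K{\left(U,x \right)} = - 8 \left(2 \cdot 1^{2} + 1 \left(-2\right)\right) = - 8 \left(2 \cdot 1 - 2\right) = - 8 \left(2 - 2\right) = \left(-8\right) 0 = 0$)
$\left(u{\left(3 \right)} + K{\left(7,-1 \right)}\right)^{2} = \left(\left(6 + 3^{2}\right) + 0\right)^{2} = \left(\left(6 + 9\right) + 0\right)^{2} = \left(15 + 0\right)^{2} = 15^{2} = 225$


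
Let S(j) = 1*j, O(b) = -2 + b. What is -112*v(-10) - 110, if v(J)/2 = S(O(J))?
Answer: 2578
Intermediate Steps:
S(j) = j
v(J) = -4 + 2*J (v(J) = 2*(-2 + J) = -4 + 2*J)
-112*v(-10) - 110 = -112*(-4 + 2*(-10)) - 110 = -112*(-4 - 20) - 110 = -112*(-24) - 110 = 2688 - 110 = 2578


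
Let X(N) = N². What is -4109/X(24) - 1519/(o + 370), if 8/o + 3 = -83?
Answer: -17163391/1526976 ≈ -11.240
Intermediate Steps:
o = -4/43 (o = 8/(-3 - 83) = 8/(-86) = 8*(-1/86) = -4/43 ≈ -0.093023)
-4109/X(24) - 1519/(o + 370) = -4109/(24²) - 1519/(-4/43 + 370) = -4109/576 - 1519/15906/43 = -4109*1/576 - 1519*43/15906 = -4109/576 - 65317/15906 = -17163391/1526976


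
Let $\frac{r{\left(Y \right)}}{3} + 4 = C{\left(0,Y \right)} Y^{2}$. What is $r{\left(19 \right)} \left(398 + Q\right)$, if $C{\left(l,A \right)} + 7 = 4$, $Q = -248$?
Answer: $-489150$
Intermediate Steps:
$C{\left(l,A \right)} = -3$ ($C{\left(l,A \right)} = -7 + 4 = -3$)
$r{\left(Y \right)} = -12 - 9 Y^{2}$ ($r{\left(Y \right)} = -12 + 3 \left(- 3 Y^{2}\right) = -12 - 9 Y^{2}$)
$r{\left(19 \right)} \left(398 + Q\right) = \left(-12 - 9 \cdot 19^{2}\right) \left(398 - 248\right) = \left(-12 - 3249\right) 150 = \left(-3261\right) 150 = -489150$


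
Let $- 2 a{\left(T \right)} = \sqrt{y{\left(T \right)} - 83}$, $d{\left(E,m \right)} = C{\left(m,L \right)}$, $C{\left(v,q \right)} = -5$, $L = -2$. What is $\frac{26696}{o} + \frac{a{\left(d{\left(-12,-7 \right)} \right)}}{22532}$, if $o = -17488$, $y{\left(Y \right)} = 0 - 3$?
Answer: $- \frac{3337}{2186} - \frac{i \sqrt{86}}{45064} \approx -1.5265 - 0.00020579 i$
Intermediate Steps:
$d{\left(E,m \right)} = -5$
$y{\left(Y \right)} = -3$
$a{\left(T \right)} = - \frac{i \sqrt{86}}{2}$ ($a{\left(T \right)} = - \frac{\sqrt{-3 - 83}}{2} = - \frac{\sqrt{-86}}{2} = - \frac{i \sqrt{86}}{2}$)
$\frac{26696}{o} + \frac{a{\left(d{\left(-12,-7 \right)} \right)}}{22532} = \frac{26696}{-17488} + \frac{\left(- \frac{1}{2}\right) i \sqrt{86}}{22532} = 26696 \left(- \frac{1}{17488}\right) + - \frac{i \sqrt{86}}{2} \cdot \frac{1}{22532} = - \frac{3337}{2186} - \frac{i \sqrt{86}}{45064}$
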